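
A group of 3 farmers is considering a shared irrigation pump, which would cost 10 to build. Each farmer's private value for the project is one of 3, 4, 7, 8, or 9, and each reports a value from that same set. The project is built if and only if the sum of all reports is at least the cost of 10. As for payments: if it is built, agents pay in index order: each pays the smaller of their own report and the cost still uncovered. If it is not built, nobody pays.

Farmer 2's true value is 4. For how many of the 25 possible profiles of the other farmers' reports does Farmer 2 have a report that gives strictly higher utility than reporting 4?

9

Others report (3, 4): truth gives 0; report 3 gives 1 > 0. Violating.
Others report (3, 7): truth gives 0; report 3 gives 1 > 0. Violating.
Others report (3, 8): truth gives 0; report 3 gives 1 > 0. Violating.
Others report (3, 9): truth gives 0; report 3 gives 1 > 0. Violating.
Others report (3, 3): truth gives 0; no alternative beats it.
Others report (7, 3): truth gives 1; no alternative beats it.
(Checking all 25 profiles: 9 have a profitable deviation, 16 do not.)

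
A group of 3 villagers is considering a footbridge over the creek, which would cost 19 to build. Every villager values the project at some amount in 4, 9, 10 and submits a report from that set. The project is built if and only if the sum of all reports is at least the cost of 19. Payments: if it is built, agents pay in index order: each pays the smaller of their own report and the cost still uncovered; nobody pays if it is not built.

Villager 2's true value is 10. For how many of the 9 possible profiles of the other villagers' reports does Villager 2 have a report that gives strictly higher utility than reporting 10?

Others report (4, 9): truth gives 0; report 9 gives 1 > 0. Violating.
Others report (4, 10): truth gives 0; report 9 gives 1 > 0. Violating.
Others report (9, 4): truth gives 0; report 9 gives 1 > 0. Violating.
Others report (9, 9): truth gives 0; report 4 gives 6 > 0. Violating.
Others report (4, 4): truth gives 0; no alternative beats it.
Others report (10, 4): truth gives 1; no alternative beats it.
(Checking all 9 profiles: 7 have a profitable deviation, 2 do not.)

7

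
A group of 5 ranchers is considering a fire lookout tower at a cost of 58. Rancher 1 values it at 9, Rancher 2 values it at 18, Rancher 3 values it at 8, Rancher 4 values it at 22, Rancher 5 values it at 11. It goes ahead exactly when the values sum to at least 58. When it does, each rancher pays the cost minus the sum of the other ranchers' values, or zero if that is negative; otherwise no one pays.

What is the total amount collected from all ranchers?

Total value 68 ≥ cost 58, so it is built.
Rancher 1: others sum to 59; max(0, 58 - 59) = 0.
Rancher 2: others sum to 50; max(0, 58 - 50) = 8.
Rancher 3: others sum to 60; max(0, 58 - 60) = 0.
Rancher 4: others sum to 46; max(0, 58 - 46) = 12.
Rancher 5: others sum to 57; max(0, 58 - 57) = 1.
Total collected = 0 + 8 + 0 + 12 + 1 = 21.

21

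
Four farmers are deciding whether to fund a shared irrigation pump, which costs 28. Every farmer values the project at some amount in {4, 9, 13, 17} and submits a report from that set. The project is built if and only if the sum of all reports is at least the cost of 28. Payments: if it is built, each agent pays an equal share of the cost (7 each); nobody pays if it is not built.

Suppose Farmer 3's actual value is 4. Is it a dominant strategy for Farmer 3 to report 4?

Check each profile of the others' reports and compare truth against every alternative report.
Others report (4, 4, 13): truth gives 0, best alternative gives -3.
Others report (4, 9, 9): truth gives 0, best alternative gives -3.
Others report (4, 13, 4): truth gives 0, best alternative gives -3.
Others report (9, 4, 9): truth gives 0, best alternative gives -3.
Others report (9, 9, 4): truth gives 0, best alternative gives -3.
Others report (13, 4, 4): truth gives 0, best alternative gives -3.
(Remaining 58 profiles checked similarly; truth is weakly best in each.)
In every case the truthful report is at least as good as any alternative, so it is a dominant strategy.

Yes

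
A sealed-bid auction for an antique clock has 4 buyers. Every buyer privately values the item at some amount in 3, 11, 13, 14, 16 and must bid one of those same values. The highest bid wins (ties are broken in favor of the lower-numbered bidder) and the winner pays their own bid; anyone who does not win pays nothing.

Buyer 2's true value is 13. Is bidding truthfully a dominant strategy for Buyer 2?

No

Consider the case where Buyer 1 bids 3, Buyer 3 bids 3 and Buyer 4 bids 3.
Truthful bid 13: wins, pays 13, utility 13 - 13 = 0.
Bid 11 instead: wins, pays 11, utility 13 - 11 = 2.
Since 2 > 0, bidding 11 is strictly better here, so truthful bidding is not dominant.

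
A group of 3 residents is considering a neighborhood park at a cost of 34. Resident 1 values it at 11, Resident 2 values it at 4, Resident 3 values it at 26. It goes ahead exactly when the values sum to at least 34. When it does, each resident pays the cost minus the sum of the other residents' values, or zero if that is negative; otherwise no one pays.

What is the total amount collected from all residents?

Total value 41 ≥ cost 34, so it is built.
Resident 1: others sum to 30; max(0, 34 - 30) = 4.
Resident 2: others sum to 37; max(0, 34 - 37) = 0.
Resident 3: others sum to 15; max(0, 34 - 15) = 19.
Total collected = 4 + 0 + 19 = 23.

23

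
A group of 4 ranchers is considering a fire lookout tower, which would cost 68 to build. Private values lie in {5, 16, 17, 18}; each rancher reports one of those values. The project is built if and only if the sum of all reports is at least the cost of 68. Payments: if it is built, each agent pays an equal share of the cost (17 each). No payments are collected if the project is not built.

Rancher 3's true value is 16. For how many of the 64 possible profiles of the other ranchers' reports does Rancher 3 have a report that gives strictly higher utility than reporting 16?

Others report (16, 18, 18): truth gives -1; report 5 gives 0 > -1. Violating.
Others report (17, 17, 18): truth gives -1; report 5 gives 0 > -1. Violating.
Others report (17, 18, 17): truth gives -1; report 5 gives 0 > -1. Violating.
Others report (17, 18, 18): truth gives -1; report 5 gives 0 > -1. Violating.
Others report (5, 5, 5): truth gives 0; no alternative beats it.
Others report (5, 5, 16): truth gives 0; no alternative beats it.
(Checking all 64 profiles: 10 have a profitable deviation, 54 do not.)

10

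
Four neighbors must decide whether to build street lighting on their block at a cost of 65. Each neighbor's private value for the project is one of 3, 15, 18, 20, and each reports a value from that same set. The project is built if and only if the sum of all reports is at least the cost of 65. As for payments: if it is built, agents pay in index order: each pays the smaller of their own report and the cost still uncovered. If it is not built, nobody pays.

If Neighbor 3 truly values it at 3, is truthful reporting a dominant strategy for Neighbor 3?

Check each profile of the others' reports and compare truth against every alternative report.
Others report (15, 15, 20): truth gives 0, best alternative gives -12.
Others report (15, 18, 18): truth gives 0, best alternative gives -12.
Others report (15, 18, 20): truth gives 0, best alternative gives -12.
Others report (15, 20, 15): truth gives 0, best alternative gives -12.
Others report (15, 20, 18): truth gives 0, best alternative gives -12.
Others report (15, 20, 20): truth gives 0, best alternative gives -12.
(Remaining 58 profiles checked similarly; truth is weakly best in each.)
In every case the truthful report is at least as good as any alternative, so it is a dominant strategy.

Yes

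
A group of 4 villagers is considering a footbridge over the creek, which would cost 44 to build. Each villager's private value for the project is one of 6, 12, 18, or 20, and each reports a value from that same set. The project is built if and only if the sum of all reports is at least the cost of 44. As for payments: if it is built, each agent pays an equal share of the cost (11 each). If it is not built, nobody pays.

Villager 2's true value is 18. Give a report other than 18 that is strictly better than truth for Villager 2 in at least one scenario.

20

Suppose Villager 1 reports 6, Villager 3 reports 6 and Villager 4 reports 12.
Report 18: project not built, utility 0.
Report 20: project built, pays 11, utility 18 - 11 = 7.
So reporting 20 beats truth here (7 > 0).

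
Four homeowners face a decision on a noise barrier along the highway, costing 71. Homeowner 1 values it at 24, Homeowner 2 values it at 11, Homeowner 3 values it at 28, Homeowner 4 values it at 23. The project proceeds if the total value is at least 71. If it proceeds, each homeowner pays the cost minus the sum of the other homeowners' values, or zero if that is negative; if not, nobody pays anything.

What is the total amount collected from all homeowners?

Total value 86 ≥ cost 71, so it is built.
Homeowner 1: others sum to 62; max(0, 71 - 62) = 9.
Homeowner 2: others sum to 75; max(0, 71 - 75) = 0.
Homeowner 3: others sum to 58; max(0, 71 - 58) = 13.
Homeowner 4: others sum to 63; max(0, 71 - 63) = 8.
Total collected = 9 + 0 + 13 + 8 = 30.

30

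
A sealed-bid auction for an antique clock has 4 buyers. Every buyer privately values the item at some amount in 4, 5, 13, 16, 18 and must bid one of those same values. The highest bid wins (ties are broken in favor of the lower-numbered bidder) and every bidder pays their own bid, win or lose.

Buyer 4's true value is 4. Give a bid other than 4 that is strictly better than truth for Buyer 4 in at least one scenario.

Suppose Buyer 1 bids 4, Buyer 2 bids 4 and Buyer 3 bids 4.
Bid 4: loses but pays 4, utility -4.
Bid 5: wins, pays 5, utility 4 - 5 = -1.
So bidding 5 beats truth here (-1 > -4).

5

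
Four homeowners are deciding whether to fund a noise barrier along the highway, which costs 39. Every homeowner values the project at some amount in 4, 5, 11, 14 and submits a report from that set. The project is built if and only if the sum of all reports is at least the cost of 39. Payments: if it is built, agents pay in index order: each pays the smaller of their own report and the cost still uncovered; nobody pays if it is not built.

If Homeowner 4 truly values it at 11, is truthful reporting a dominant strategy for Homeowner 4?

Check each profile of the others' reports and compare truth against every alternative report.
Others report (11, 14, 14): truth gives 11, best alternative gives 11.
Others report (14, 11, 14): truth gives 11, best alternative gives 11.
Others report (14, 14, 11): truth gives 11, best alternative gives 11.
Others report (14, 14, 14): truth gives 11, best alternative gives 11.
Others report (11, 11, 14): truth gives 8, best alternative gives 8.
Others report (11, 14, 11): truth gives 8, best alternative gives 8.
(Remaining 58 profiles checked similarly; truth is weakly best in each.)
In every case the truthful report is at least as good as any alternative, so it is a dominant strategy.

Yes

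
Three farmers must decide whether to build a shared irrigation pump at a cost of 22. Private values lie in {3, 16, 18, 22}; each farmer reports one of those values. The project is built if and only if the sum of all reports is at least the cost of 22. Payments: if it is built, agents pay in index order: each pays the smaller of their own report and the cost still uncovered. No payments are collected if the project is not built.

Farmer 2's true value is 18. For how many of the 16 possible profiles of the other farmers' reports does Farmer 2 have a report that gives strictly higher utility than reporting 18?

Others report (3, 3): truth gives 0; report 16 gives 2 > 0. Violating.
Others report (3, 16): truth gives 0; report 3 gives 15 > 0. Violating.
Others report (3, 18): truth gives 0; report 3 gives 15 > 0. Violating.
Others report (3, 22): truth gives 0; report 3 gives 15 > 0. Violating.
Others report (22, 3): truth gives 18; no alternative beats it.
Others report (22, 16): truth gives 18; no alternative beats it.
(Checking all 16 profiles: 12 have a profitable deviation, 4 do not.)

12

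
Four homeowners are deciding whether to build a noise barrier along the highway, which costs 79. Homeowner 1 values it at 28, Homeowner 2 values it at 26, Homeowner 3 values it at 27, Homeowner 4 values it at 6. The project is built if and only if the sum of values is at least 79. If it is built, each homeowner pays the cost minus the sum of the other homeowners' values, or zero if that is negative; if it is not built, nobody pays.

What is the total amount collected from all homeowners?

57

Total value 87 ≥ cost 79, so it is built.
Homeowner 1: others sum to 59; max(0, 79 - 59) = 20.
Homeowner 2: others sum to 61; max(0, 79 - 61) = 18.
Homeowner 3: others sum to 60; max(0, 79 - 60) = 19.
Homeowner 4: others sum to 81; max(0, 79 - 81) = 0.
Total collected = 20 + 18 + 19 + 0 = 57.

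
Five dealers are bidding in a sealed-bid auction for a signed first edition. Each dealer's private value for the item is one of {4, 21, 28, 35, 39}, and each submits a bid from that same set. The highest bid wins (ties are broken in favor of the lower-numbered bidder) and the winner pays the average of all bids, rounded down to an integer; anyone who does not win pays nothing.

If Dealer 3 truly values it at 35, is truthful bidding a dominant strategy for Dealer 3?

Consider the case where Dealer 1 bids 4, Dealer 2 bids 4, Dealer 4 bids 4 and Dealer 5 bids 4.
Truthful bid 35: wins, pays 10, utility 35 - 10 = 25.
Bid 21 instead: wins, pays 7, utility 35 - 7 = 28.
Since 28 > 25, bidding 21 is strictly better here, so truthful bidding is not dominant.

No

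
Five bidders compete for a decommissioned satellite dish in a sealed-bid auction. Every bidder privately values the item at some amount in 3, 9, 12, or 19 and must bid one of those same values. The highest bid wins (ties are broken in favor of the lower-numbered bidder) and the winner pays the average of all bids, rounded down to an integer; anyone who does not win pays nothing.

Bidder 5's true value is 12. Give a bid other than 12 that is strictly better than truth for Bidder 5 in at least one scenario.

19

Suppose Bidder 1 bids 3, Bidder 2 bids 3, Bidder 3 bids 3 and Bidder 4 bids 12.
Bid 12: loses, pays 0, utility 0.
Bid 19: wins, pays 8, utility 12 - 8 = 4.
So bidding 19 beats truth here (4 > 0).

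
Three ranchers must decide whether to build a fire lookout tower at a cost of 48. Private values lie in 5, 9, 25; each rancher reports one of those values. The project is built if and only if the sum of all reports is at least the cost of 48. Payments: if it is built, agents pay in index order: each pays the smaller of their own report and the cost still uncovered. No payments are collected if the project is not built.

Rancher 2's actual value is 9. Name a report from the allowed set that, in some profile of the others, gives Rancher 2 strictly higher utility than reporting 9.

5

Suppose Rancher 1 reports 25 and Rancher 3 reports 25.
Report 9: project built, pays 9, utility 9 - 9 = 0.
Report 5: project built, pays 5, utility 9 - 5 = 4.
So reporting 5 beats truth here (4 > 0).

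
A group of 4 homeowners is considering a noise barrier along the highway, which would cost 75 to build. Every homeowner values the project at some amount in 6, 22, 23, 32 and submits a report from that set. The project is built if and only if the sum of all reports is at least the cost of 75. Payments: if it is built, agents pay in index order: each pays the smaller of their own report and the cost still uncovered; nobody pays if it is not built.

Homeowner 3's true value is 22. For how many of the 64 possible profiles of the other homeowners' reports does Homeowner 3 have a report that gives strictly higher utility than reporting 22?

Others report (6, 32, 32): truth gives 0; report 6 gives 16 > 0. Violating.
Others report (22, 22, 32): truth gives 0; report 6 gives 16 > 0. Violating.
Others report (22, 23, 32): truth gives 0; report 6 gives 16 > 0. Violating.
Others report (22, 32, 22): truth gives 1; report 6 gives 16 > 1. Violating.
Others report (6, 6, 6): truth gives 0; no alternative beats it.
Others report (6, 6, 22): truth gives 0; no alternative beats it.
(Checking all 64 profiles: 23 have a profitable deviation, 41 do not.)

23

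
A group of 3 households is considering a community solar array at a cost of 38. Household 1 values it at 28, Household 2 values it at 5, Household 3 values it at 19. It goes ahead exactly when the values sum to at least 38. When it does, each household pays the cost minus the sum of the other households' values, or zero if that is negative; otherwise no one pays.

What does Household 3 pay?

Total value 52 ≥ cost 38, so the project is built.
The other households' values sum to 33.
Cost minus that sum is 38 - 33 = 5.

5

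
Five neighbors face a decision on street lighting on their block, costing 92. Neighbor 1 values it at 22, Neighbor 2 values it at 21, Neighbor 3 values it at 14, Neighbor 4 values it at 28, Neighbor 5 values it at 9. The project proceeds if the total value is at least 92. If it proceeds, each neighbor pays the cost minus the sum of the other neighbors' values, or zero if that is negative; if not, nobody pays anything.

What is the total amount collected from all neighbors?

84

Total value 94 ≥ cost 92, so it is built.
Neighbor 1: others sum to 72; max(0, 92 - 72) = 20.
Neighbor 2: others sum to 73; max(0, 92 - 73) = 19.
Neighbor 3: others sum to 80; max(0, 92 - 80) = 12.
Neighbor 4: others sum to 66; max(0, 92 - 66) = 26.
Neighbor 5: others sum to 85; max(0, 92 - 85) = 7.
Total collected = 20 + 19 + 12 + 26 + 7 = 84.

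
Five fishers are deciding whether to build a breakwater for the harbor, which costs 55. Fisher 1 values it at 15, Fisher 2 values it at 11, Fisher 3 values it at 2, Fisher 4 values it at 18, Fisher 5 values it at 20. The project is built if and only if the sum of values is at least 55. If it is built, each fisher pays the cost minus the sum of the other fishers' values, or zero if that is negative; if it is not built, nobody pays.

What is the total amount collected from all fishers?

Total value 66 ≥ cost 55, so it is built.
Fisher 1: others sum to 51; max(0, 55 - 51) = 4.
Fisher 2: others sum to 55; max(0, 55 - 55) = 0.
Fisher 3: others sum to 64; max(0, 55 - 64) = 0.
Fisher 4: others sum to 48; max(0, 55 - 48) = 7.
Fisher 5: others sum to 46; max(0, 55 - 46) = 9.
Total collected = 4 + 0 + 0 + 7 + 9 = 20.

20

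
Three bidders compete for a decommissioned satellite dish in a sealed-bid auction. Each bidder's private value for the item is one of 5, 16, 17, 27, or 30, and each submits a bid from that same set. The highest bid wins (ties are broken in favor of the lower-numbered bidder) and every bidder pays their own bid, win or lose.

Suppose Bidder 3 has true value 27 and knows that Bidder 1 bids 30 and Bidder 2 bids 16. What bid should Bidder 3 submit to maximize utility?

Bid 5: loses but pays 5, utility -5.
Bid 16: loses but pays 16, utility -16.
Bid 17: loses but pays 17, utility -17.
Bid 27: loses but pays 27, utility -27.
Bid 30: loses but pays 30, utility -30.
The best choice is 5 with utility -5.

5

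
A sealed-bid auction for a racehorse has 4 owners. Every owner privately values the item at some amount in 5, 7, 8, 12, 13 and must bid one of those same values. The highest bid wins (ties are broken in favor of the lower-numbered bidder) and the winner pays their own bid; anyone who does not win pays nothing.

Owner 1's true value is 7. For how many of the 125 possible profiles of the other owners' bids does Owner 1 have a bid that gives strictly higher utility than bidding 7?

Others bid (5, 5, 5): truth gives 0; bid 5 gives 2 > 0. Violating.
Others bid (5, 5, 7): truth gives 0; no alternative beats it.
Others bid (5, 5, 8): truth gives 0; no alternative beats it.
(Checking all 125 profiles: 1 has a profitable deviation, 124 do not.)

1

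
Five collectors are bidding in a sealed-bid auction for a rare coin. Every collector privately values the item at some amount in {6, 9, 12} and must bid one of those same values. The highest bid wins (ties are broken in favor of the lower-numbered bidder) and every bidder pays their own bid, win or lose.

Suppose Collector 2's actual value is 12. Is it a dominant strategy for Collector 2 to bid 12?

No

Consider the case where Collector 1 bids 6, Collector 3 bids 6, Collector 4 bids 6 and Collector 5 bids 6.
Truthful bid 12: wins, pays 12, utility 12 - 12 = 0.
Bid 9 instead: wins, pays 9, utility 12 - 9 = 3.
Since 3 > 0, bidding 9 is strictly better here, so truthful bidding is not dominant.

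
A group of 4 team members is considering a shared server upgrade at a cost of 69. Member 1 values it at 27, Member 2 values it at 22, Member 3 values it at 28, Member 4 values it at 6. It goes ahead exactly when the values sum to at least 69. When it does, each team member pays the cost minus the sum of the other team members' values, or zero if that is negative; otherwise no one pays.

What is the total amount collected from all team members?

Total value 83 ≥ cost 69, so it is built.
Member 1: others sum to 56; max(0, 69 - 56) = 13.
Member 2: others sum to 61; max(0, 69 - 61) = 8.
Member 3: others sum to 55; max(0, 69 - 55) = 14.
Member 4: others sum to 77; max(0, 69 - 77) = 0.
Total collected = 13 + 8 + 14 + 0 = 35.

35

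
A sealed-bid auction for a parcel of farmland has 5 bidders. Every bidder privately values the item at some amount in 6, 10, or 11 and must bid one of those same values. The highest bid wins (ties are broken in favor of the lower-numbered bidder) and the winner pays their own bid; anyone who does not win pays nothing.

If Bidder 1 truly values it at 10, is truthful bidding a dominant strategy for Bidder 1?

Consider the case where Bidder 2 bids 6, Bidder 3 bids 6, Bidder 4 bids 6 and Bidder 5 bids 6.
Truthful bid 10: wins, pays 10, utility 10 - 10 = 0.
Bid 6 instead: wins, pays 6, utility 10 - 6 = 4.
Since 4 > 0, bidding 6 is strictly better here, so truthful bidding is not dominant.

No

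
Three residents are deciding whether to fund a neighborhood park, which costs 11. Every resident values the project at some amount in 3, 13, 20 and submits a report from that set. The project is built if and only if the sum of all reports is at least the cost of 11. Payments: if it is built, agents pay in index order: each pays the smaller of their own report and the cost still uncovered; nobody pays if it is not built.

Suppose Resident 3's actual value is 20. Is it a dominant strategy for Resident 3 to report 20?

Yes

Check each profile of the others' reports and compare truth against every alternative report.
Others report (3, 13): truth gives 20, best alternative gives 20.
Others report (3, 20): truth gives 20, best alternative gives 20.
Others report (13, 3): truth gives 20, best alternative gives 20.
Others report (13, 13): truth gives 20, best alternative gives 20.
Others report (13, 20): truth gives 20, best alternative gives 20.
Others report (20, 3): truth gives 20, best alternative gives 20.
(Remaining 3 profiles checked similarly; truth is weakly best in each.)
In every case the truthful report is at least as good as any alternative, so it is a dominant strategy.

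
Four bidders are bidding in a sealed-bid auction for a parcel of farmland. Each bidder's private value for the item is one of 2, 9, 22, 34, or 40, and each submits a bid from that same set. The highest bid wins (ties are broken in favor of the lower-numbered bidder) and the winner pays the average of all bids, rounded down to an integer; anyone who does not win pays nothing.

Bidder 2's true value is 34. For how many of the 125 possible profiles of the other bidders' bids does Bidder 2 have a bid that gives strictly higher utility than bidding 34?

61

Others bid (2, 2, 2): truth gives 24; bid 9 gives 31 > 24. Violating.
Others bid (2, 2, 9): truth gives 23; bid 9 gives 29 > 23. Violating.
Others bid (2, 2, 22): truth gives 19; bid 22 gives 22 > 19. Violating.
Others bid (2, 2, 40): truth gives 0; bid 40 gives 13 > 0. Violating.
Others bid (2, 2, 34): truth gives 16; no alternative beats it.
Others bid (2, 9, 34): truth gives 15; no alternative beats it.
(Checking all 125 profiles: 61 have a profitable deviation, 64 do not.)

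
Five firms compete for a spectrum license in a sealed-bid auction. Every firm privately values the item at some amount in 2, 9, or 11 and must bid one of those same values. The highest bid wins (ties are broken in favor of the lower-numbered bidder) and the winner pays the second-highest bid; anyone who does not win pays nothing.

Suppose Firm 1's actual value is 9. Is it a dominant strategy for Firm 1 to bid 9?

Yes

Check each profile of the others' bids and compare truth against every alternative bid.
Others bid (2, 2, 2, 2): truth gives 7, best alternative gives 7.
Others bid (2, 2, 2, 9): truth gives 0, best alternative gives 0.
Others bid (2, 2, 2, 11): truth gives 0, best alternative gives 0.
Others bid (2, 2, 9, 2): truth gives 0, best alternative gives 0.
Others bid (2, 2, 9, 9): truth gives 0, best alternative gives 0.
Others bid (2, 2, 9, 11): truth gives 0, best alternative gives 0.
(Remaining 75 profiles checked similarly; truth is weakly best in each.)
In every case the truthful bid is at least as good as any alternative, so it is a dominant strategy.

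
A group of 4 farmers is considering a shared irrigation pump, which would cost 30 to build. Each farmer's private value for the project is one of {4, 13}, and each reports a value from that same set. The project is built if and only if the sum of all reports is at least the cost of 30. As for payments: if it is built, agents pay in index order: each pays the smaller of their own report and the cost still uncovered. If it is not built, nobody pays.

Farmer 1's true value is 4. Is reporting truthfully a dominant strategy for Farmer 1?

Check each profile of the others' reports and compare truth against every alternative report.
Others report (4, 4, 13): truth gives 0, best alternative gives -9.
Others report (4, 13, 4): truth gives 0, best alternative gives -9.
Others report (4, 13, 13): truth gives 0, best alternative gives -9.
Others report (13, 4, 4): truth gives 0, best alternative gives -9.
Others report (13, 4, 13): truth gives 0, best alternative gives -9.
Others report (13, 13, 4): truth gives 0, best alternative gives -9.
(Remaining 2 profiles checked similarly; truth is weakly best in each.)
In every case the truthful report is at least as good as any alternative, so it is a dominant strategy.

Yes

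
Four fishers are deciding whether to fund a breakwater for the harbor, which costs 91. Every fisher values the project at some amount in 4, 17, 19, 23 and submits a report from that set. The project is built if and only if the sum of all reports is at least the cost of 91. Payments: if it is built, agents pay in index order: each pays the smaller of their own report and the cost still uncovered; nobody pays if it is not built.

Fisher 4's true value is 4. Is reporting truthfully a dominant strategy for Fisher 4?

Yes

Check each profile of the others' reports and compare truth against every alternative report.
Others report (4, 4, 4): truth gives 0, best alternative gives 0.
Others report (4, 4, 17): truth gives 0, best alternative gives 0.
Others report (4, 4, 19): truth gives 0, best alternative gives 0.
Others report (4, 4, 23): truth gives 0, best alternative gives 0.
Others report (4, 17, 4): truth gives 0, best alternative gives 0.
Others report (4, 17, 17): truth gives 0, best alternative gives 0.
(Remaining 58 profiles checked similarly; truth is weakly best in each.)
In every case the truthful report is at least as good as any alternative, so it is a dominant strategy.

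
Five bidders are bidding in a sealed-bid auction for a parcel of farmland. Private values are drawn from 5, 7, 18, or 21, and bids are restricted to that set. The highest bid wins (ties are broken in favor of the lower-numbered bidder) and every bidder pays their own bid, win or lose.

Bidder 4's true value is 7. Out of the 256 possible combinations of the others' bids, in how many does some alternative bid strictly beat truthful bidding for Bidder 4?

254

Others bid (5, 5, 5, 18): truth gives -7; bid 5 gives -5 > -7. Violating.
Others bid (5, 5, 5, 21): truth gives -7; bid 5 gives -5 > -7. Violating.
Others bid (5, 5, 7, 5): truth gives -7; bid 5 gives -5 > -7. Violating.
Others bid (5, 5, 7, 7): truth gives -7; bid 5 gives -5 > -7. Violating.
Others bid (5, 5, 5, 5): truth gives 0; no alternative beats it.
Others bid (5, 5, 5, 7): truth gives 0; no alternative beats it.
(Checking all 256 profiles: 254 have a profitable deviation, 2 do not.)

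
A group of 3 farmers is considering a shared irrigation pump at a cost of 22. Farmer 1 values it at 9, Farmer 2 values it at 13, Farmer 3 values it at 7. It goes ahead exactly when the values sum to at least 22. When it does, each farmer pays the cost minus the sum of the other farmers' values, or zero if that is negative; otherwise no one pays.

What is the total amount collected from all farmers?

8

Total value 29 ≥ cost 22, so it is built.
Farmer 1: others sum to 20; max(0, 22 - 20) = 2.
Farmer 2: others sum to 16; max(0, 22 - 16) = 6.
Farmer 3: others sum to 22; max(0, 22 - 22) = 0.
Total collected = 2 + 6 + 0 = 8.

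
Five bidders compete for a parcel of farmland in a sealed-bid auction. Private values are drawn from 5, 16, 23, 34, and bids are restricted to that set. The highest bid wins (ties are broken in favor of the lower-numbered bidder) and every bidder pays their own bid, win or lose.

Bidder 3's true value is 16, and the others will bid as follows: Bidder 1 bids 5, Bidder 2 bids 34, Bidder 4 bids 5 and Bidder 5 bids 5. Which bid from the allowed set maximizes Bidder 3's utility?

Bid 5: loses but pays 5, utility -5.
Bid 16: loses but pays 16, utility -16.
Bid 23: loses but pays 23, utility -23.
Bid 34: loses but pays 34, utility -34.
The best choice is 5 with utility -5.

5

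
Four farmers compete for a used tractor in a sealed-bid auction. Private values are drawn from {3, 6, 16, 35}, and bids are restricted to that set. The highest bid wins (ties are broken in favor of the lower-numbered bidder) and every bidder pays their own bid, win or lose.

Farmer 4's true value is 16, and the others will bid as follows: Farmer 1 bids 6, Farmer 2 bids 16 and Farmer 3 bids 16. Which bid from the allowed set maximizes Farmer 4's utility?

3

Bid 3: loses but pays 3, utility -3.
Bid 6: loses but pays 6, utility -6.
Bid 16: loses but pays 16, utility -16.
Bid 35: wins, pays 35, utility 16 - 35 = -19.
The best choice is 3 with utility -3.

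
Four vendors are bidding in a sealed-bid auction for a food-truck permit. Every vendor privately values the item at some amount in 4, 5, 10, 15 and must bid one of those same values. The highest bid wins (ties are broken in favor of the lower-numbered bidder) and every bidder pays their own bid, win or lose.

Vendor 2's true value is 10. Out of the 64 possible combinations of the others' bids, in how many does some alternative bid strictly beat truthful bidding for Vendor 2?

Others bid (4, 4, 4): truth gives 0; bid 5 gives 5 > 0. Violating.
Others bid (4, 4, 5): truth gives 0; bid 5 gives 5 > 0. Violating.
Others bid (4, 4, 15): truth gives -10; bid 4 gives -4 > -10. Violating.
Others bid (4, 5, 4): truth gives 0; bid 5 gives 5 > 0. Violating.
Others bid (4, 4, 10): truth gives 0; no alternative beats it.
Others bid (4, 5, 10): truth gives 0; no alternative beats it.
(Checking all 64 profiles: 50 have a profitable deviation, 14 do not.)

50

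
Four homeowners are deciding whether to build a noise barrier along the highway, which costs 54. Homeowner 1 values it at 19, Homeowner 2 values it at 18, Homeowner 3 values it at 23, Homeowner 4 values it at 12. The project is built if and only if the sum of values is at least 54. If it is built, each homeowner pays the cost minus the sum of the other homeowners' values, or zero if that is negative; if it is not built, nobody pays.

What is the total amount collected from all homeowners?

Total value 72 ≥ cost 54, so it is built.
Homeowner 1: others sum to 53; max(0, 54 - 53) = 1.
Homeowner 2: others sum to 54; max(0, 54 - 54) = 0.
Homeowner 3: others sum to 49; max(0, 54 - 49) = 5.
Homeowner 4: others sum to 60; max(0, 54 - 60) = 0.
Total collected = 1 + 0 + 5 + 0 = 6.

6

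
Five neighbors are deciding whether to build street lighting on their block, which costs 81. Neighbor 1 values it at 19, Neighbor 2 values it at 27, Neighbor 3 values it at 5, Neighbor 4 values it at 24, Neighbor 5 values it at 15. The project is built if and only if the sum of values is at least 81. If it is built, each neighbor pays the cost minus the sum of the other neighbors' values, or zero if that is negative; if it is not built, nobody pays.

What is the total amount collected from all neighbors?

49

Total value 90 ≥ cost 81, so it is built.
Neighbor 1: others sum to 71; max(0, 81 - 71) = 10.
Neighbor 2: others sum to 63; max(0, 81 - 63) = 18.
Neighbor 3: others sum to 85; max(0, 81 - 85) = 0.
Neighbor 4: others sum to 66; max(0, 81 - 66) = 15.
Neighbor 5: others sum to 75; max(0, 81 - 75) = 6.
Total collected = 10 + 18 + 0 + 15 + 6 = 49.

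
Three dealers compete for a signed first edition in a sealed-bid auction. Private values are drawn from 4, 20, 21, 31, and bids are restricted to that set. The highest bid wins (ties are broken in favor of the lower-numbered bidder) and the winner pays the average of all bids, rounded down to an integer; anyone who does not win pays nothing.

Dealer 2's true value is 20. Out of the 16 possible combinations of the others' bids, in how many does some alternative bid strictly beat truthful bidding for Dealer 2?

Others bid (4, 21): truth gives 0; bid 21 gives 5 > 0. Violating.
Others bid (20, 4): truth gives 0; bid 21 gives 5 > 0. Violating.
Others bid (21, 4): truth gives 0; bid 31 gives 2 > 0. Violating.
Others bid (4, 4): truth gives 11; no alternative beats it.
Others bid (4, 20): truth gives 6; no alternative beats it.
(Checking all 16 profiles: 3 have a profitable deviation, 13 do not.)

3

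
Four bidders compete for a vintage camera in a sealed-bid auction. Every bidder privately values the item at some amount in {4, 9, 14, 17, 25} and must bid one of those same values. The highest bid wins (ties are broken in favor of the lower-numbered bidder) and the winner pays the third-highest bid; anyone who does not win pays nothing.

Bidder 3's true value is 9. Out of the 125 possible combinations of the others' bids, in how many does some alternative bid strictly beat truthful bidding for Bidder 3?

9

Others bid (4, 4, 14): truth gives 0; bid 14 gives 5 > 0. Violating.
Others bid (4, 4, 17): truth gives 0; bid 17 gives 5 > 0. Violating.
Others bid (4, 4, 25): truth gives 0; bid 25 gives 5 > 0. Violating.
Others bid (4, 9, 4): truth gives 0; bid 14 gives 5 > 0. Violating.
Others bid (4, 4, 4): truth gives 5; no alternative beats it.
Others bid (4, 4, 9): truth gives 5; no alternative beats it.
(Checking all 125 profiles: 9 have a profitable deviation, 116 do not.)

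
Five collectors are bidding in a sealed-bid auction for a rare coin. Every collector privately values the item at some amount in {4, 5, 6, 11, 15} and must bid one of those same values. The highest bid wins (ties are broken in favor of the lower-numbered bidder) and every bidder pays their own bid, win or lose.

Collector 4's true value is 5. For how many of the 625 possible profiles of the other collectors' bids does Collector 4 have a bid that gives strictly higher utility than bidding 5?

Others bid (4, 4, 4, 6): truth gives -5; bid 6 gives -1 > -5. Violating.
Others bid (4, 4, 4, 11): truth gives -5; bid 4 gives -4 > -5. Violating.
Others bid (4, 4, 4, 15): truth gives -5; bid 4 gives -4 > -5. Violating.
Others bid (4, 4, 5, 4): truth gives -5; bid 6 gives -1 > -5. Violating.
Others bid (4, 4, 4, 4): truth gives 0; no alternative beats it.
Others bid (4, 4, 4, 5): truth gives 0; no alternative beats it.
(Checking all 625 profiles: 623 have a profitable deviation, 2 do not.)

623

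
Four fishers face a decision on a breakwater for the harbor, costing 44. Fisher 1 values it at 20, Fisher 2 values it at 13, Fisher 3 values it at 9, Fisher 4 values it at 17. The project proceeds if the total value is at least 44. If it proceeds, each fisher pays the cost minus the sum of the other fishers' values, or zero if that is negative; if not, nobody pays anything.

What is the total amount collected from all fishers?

7

Total value 59 ≥ cost 44, so it is built.
Fisher 1: others sum to 39; max(0, 44 - 39) = 5.
Fisher 2: others sum to 46; max(0, 44 - 46) = 0.
Fisher 3: others sum to 50; max(0, 44 - 50) = 0.
Fisher 4: others sum to 42; max(0, 44 - 42) = 2.
Total collected = 5 + 0 + 0 + 2 = 7.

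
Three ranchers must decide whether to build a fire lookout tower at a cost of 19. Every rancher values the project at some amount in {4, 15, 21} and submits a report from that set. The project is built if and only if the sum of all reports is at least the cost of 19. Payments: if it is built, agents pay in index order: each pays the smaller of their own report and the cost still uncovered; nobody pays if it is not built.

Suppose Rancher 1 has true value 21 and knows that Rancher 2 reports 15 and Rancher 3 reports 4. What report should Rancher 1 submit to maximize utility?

Report 4: project built, pays 4, utility 21 - 4 = 17.
Report 15: project built, pays 15, utility 21 - 15 = 6.
Report 21: project built, pays 19, utility 21 - 19 = 2.
The best choice is 4 with utility 17.

4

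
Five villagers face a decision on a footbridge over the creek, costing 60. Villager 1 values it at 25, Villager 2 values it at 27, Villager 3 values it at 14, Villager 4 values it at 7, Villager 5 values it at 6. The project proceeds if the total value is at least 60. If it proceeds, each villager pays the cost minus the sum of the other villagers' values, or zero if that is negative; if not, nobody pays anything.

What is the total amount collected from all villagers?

Total value 79 ≥ cost 60, so it is built.
Villager 1: others sum to 54; max(0, 60 - 54) = 6.
Villager 2: others sum to 52; max(0, 60 - 52) = 8.
Villager 3: others sum to 65; max(0, 60 - 65) = 0.
Villager 4: others sum to 72; max(0, 60 - 72) = 0.
Villager 5: others sum to 73; max(0, 60 - 73) = 0.
Total collected = 6 + 8 + 0 + 0 + 0 = 14.

14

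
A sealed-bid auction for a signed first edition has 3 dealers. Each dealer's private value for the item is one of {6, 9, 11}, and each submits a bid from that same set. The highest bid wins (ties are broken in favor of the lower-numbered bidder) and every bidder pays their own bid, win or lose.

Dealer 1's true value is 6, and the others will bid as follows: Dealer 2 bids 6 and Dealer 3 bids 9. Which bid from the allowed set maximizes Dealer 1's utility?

Bid 6: loses but pays 6, utility -6.
Bid 9: wins, pays 9, utility 6 - 9 = -3.
Bid 11: wins, pays 11, utility 6 - 11 = -5.
The best choice is 9 with utility -3.

9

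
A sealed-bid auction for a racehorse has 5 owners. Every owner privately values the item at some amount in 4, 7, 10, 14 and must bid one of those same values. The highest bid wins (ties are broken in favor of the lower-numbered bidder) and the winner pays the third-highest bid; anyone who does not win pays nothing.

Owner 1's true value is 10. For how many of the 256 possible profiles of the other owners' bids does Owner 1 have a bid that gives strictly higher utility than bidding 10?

Others bid (4, 4, 4, 14): truth gives 0; bid 14 gives 6 > 0. Violating.
Others bid (4, 4, 7, 14): truth gives 0; bid 14 gives 3 > 0. Violating.
Others bid (4, 4, 14, 4): truth gives 0; bid 14 gives 6 > 0. Violating.
Others bid (4, 4, 14, 7): truth gives 0; bid 14 gives 3 > 0. Violating.
Others bid (4, 4, 4, 4): truth gives 6; no alternative beats it.
Others bid (4, 4, 4, 7): truth gives 6; no alternative beats it.
(Checking all 256 profiles: 32 have a profitable deviation, 224 do not.)

32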